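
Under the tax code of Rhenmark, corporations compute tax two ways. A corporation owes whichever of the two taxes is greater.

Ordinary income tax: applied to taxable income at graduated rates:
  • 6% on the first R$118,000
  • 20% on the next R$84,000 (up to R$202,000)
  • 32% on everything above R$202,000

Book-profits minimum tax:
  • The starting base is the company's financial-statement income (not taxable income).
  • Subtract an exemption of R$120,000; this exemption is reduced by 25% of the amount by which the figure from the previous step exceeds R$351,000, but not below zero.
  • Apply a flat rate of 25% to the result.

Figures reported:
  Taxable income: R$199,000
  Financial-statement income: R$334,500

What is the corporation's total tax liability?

R$53,625

Book-profits minimum tax:
  Base (financial-statement income): R$334,500
  Exemption: R$334,500 ≤ R$351,000, so full R$120,000 applies
  Base: R$334,500 − R$120,000 = R$214,500
  R$214,500 × 25% = R$53,625

Ordinary income tax:
  R$118,000 × 6% = R$7,080
  R$81,000 × 20% = R$16,200
  → R$23,280

R$53,625 > R$23,280, so the book-profits minimum tax is the binding amount.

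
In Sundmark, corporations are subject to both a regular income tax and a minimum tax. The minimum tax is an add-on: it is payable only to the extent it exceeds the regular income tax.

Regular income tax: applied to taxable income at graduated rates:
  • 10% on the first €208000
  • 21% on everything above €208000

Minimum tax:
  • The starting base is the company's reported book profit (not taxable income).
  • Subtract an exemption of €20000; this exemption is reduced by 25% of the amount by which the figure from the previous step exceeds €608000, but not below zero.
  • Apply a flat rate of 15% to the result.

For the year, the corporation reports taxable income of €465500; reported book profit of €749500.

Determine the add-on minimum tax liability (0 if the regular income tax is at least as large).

Minimum tax:
  Base (reported book profit): €749500
  Exemption: 25% × (€749500 − €608000) = €35375 ≥ €20000, so the exemption is fully phased out
  Base: €749500 − €0 = €749500
  €749500 × 15% = €112425

Regular income tax:
  €208000 × 10% = €20800
  €257500 × 21% = €54075
  → €74875

Excess of minimum tax over regular income tax: €112425 − €74875 = €37550.

€37550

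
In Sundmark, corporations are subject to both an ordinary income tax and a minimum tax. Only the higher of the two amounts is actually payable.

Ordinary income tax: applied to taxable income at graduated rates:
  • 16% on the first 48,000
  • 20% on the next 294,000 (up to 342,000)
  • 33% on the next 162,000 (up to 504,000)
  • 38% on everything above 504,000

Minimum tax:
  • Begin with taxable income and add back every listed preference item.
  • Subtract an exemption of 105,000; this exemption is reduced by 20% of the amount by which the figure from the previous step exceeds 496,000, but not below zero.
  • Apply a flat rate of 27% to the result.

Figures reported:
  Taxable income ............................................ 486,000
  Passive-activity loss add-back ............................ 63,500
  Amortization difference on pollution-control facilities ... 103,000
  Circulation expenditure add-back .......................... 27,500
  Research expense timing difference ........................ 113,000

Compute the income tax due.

201,798

Minimum tax:
  Adjusted income: 486,000 + 63,500 + 103,000 + 27,500 + 113,000 = 793,000
  Exemption: 105,000 − 20% × (793,000 − 496,000) = 105,000 − 59,400 = 45,600
  Base: 793,000 − 45,600 = 747,400
  747,400 × 27% = 201,798

Ordinary income tax:
  48,000 × 16% = 7,680
  294,000 × 20% = 58,800
  144,000 × 33% = 47,520
  → 114,000

201,798 > 114,000, so the minimum tax is the binding amount.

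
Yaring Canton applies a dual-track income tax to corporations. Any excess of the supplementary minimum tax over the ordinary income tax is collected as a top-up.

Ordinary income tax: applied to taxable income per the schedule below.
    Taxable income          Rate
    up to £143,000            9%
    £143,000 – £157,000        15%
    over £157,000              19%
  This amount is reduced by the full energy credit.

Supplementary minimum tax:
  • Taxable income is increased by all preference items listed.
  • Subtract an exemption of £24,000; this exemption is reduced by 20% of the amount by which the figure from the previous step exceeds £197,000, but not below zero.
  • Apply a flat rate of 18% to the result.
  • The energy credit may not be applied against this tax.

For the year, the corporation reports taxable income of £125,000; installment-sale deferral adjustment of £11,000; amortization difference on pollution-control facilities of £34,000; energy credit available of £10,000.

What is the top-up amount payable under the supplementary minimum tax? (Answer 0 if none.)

Ordinary income tax:
  £125,000 × 9% = £11,250
  Less energy credit £10,000 → £1,250

Supplementary minimum tax:
  Adjusted income: £125,000 + £11,000 + £34,000 = £170,000
  Exemption: £170,000 ≤ £197,000, so full £24,000 applies
  Base: £170,000 − £24,000 = £146,000
  £146,000 × 18% = £26,280

Excess of supplementary minimum tax over ordinary income tax: £26,280 − £1,250 = £25,030.

£25,030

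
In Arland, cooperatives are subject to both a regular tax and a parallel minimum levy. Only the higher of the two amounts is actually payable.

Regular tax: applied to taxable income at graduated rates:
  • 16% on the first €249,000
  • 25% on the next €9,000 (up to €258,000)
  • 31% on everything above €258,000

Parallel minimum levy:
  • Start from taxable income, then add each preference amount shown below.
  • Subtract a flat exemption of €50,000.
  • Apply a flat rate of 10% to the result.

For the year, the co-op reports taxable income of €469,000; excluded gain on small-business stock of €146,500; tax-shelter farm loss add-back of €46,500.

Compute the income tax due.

Regular tax:
  €249,000 × 16% = €39,840
  €9,000 × 25% = €2,250
  €211,000 × 31% = €65,410
  → €107,500

Parallel minimum levy:
  Adjusted income: €469,000 + €146,500 + €46,500 = €662,000
  Less exemption €50,000 → base €612,000
  €612,000 × 10% = €61,200

€107,500 > €61,200, so the regular tax governs.

€107,500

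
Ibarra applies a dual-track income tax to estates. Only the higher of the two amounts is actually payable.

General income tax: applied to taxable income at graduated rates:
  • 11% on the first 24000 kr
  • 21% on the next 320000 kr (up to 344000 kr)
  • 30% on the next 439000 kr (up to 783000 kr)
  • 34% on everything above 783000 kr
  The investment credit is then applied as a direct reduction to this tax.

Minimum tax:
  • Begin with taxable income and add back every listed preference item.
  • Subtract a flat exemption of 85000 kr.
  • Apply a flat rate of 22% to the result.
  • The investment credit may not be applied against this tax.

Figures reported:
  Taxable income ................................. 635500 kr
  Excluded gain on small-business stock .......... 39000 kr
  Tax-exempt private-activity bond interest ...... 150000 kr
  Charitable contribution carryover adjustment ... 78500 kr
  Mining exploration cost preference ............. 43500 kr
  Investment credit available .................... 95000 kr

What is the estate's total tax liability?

189530 kr

Minimum tax:
  Adjusted income: 635500 kr + 39000 kr + 150000 kr + 78500 kr + 43500 kr = 946500 kr
  Less exemption 85000 kr → base 861500 kr
  861500 kr × 22% = 189530 kr

General income tax:
  24000 kr × 11% = 2640 kr
  320000 kr × 21% = 67200 kr
  291500 kr × 30% = 87450 kr
  → 157290 kr
  Less investment credit 95000 kr → 62290 kr

189530 kr > 62290 kr, so the minimum tax is the binding amount.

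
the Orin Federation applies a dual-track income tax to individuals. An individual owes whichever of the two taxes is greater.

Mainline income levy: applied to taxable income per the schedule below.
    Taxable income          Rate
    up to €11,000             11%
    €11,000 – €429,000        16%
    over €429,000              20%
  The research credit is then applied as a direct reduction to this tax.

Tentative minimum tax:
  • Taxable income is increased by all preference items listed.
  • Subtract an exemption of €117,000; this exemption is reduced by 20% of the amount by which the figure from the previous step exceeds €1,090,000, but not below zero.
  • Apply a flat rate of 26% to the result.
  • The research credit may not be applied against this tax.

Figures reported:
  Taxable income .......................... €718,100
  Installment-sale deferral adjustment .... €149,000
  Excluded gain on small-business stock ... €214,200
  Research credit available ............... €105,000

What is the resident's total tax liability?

Tentative minimum tax:
  Adjusted income: €718,100 + €149,000 + €214,200 = €1,081,300
  Exemption: €1,081,300 ≤ €1,090,000, so full €117,000 applies
  Base: €1,081,300 − €117,000 = €964,300
  €964,300 × 26% = €250,718

Mainline income levy:
  €11,000 × 11% = €1,210
  €418,000 × 16% = €66,880
  €289,100 × 20% = €57,820
  → €125,910
  Less research credit €105,000 → €20,910

€250,718 > €20,910, so the tentative minimum tax is the binding amount.

€250,718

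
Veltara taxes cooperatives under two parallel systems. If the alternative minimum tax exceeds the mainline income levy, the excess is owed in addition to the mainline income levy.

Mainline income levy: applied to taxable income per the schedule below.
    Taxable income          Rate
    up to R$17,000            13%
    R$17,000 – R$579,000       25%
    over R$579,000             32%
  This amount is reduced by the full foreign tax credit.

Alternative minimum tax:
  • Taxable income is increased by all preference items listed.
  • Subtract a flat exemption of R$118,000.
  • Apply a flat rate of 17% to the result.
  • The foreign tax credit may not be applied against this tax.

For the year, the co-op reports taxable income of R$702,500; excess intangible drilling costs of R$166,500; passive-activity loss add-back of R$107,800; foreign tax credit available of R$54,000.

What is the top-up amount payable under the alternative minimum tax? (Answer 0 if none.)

R$17,766

Mainline income levy:
  R$17,000 × 13% = R$2,210
  R$562,000 × 25% = R$140,500
  R$123,500 × 32% = R$39,520
  → R$182,230
  Less foreign tax credit R$54,000 → R$128,230

Alternative minimum tax:
  Adjusted income: R$702,500 + R$166,500 + R$107,800 = R$976,800
  Less exemption R$118,000 → base R$858,800
  R$858,800 × 17% = R$145,996

Excess of alternative minimum tax over mainline income levy: R$145,996 − R$128,230 = R$17,766.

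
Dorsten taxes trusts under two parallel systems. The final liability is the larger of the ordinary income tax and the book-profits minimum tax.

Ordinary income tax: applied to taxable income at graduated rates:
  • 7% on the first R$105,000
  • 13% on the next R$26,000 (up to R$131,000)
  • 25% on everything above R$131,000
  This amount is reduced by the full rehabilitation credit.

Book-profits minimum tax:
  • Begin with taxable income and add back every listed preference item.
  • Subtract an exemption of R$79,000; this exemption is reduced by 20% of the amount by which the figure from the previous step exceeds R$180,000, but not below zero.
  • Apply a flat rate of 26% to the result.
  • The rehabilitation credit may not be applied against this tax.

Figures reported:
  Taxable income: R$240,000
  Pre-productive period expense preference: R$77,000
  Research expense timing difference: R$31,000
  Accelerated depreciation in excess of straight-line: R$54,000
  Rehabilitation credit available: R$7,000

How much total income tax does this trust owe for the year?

R$95,524

Book-profits minimum tax:
  Adjusted income: R$240,000 + R$77,000 + R$31,000 + R$54,000 = R$402,000
  Exemption: R$79,000 − 20% × (R$402,000 − R$180,000) = R$79,000 − R$44,400 = R$34,600
  Base: R$402,000 − R$34,600 = R$367,400
  R$367,400 × 26% = R$95,524

Ordinary income tax:
  R$105,000 × 7% = R$7,350
  R$26,000 × 13% = R$3,380
  R$109,000 × 25% = R$27,250
  → R$37,980
  Less rehabilitation credit R$7,000 → R$30,980

R$95,524 > R$30,980, so the book-profits minimum tax is the binding amount.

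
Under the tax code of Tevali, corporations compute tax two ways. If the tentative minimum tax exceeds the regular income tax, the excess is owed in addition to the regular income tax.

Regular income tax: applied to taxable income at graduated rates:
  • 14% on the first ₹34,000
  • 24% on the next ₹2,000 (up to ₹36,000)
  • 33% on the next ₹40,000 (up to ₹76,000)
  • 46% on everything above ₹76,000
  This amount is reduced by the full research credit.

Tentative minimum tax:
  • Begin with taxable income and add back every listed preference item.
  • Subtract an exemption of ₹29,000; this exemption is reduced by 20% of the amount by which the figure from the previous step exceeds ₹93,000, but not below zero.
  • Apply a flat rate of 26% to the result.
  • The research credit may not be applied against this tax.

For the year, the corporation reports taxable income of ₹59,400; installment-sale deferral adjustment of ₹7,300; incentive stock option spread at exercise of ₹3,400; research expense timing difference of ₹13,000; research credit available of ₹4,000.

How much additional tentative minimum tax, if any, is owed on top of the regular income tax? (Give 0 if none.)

Tentative minimum tax:
  Adjusted income: ₹59,400 + ₹7,300 + ₹3,400 + ₹13,000 = ₹83,100
  Exemption: ₹83,100 ≤ ₹93,000, so full ₹29,000 applies
  Base: ₹83,100 − ₹29,000 = ₹54,100
  ₹54,100 × 26% = ₹14,066

Regular income tax:
  ₹34,000 × 14% = ₹4,760
  ₹2,000 × 24% = ₹480
  ₹23,400 × 33% = ₹7,722
  → ₹12,962
  Less research credit ₹4,000 → ₹8,962

Excess of tentative minimum tax over regular income tax: ₹14,066 − ₹8,962 = ₹5,104.

₹5,104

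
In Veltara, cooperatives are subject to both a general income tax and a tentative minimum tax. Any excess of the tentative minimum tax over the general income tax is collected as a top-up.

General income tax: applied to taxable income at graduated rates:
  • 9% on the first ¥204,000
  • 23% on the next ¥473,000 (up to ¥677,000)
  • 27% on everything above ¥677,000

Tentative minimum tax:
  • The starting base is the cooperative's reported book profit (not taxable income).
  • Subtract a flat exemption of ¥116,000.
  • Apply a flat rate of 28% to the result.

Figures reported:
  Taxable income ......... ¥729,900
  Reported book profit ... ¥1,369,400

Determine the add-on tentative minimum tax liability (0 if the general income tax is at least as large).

Tentative minimum tax:
  Base (reported book profit): ¥1,369,400
  Less exemption ¥116,000 → base ¥1,253,400
  ¥1,253,400 × 28% = ¥350,952

General income tax:
  ¥204,000 × 9% = ¥18,360
  ¥473,000 × 23% = ¥108,790
  ¥52,900 × 27% = ¥14,283
  → ¥141,433

Excess of tentative minimum tax over general income tax: ¥350,952 − ¥141,433 = ¥209,519.

¥209,519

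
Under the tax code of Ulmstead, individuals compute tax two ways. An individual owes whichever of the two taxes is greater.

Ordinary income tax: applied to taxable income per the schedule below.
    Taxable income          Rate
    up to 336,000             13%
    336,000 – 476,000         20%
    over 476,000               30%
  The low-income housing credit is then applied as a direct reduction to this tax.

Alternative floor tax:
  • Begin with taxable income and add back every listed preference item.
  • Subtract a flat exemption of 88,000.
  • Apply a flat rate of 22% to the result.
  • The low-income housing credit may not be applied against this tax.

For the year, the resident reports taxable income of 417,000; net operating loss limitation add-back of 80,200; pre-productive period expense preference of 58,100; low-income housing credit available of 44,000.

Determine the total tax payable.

102,806

Alternative floor tax:
  Adjusted income: 417,000 + 80,200 + 58,100 = 555,300
  Less exemption 88,000 → base 467,300
  467,300 × 22% = 102,806

Ordinary income tax:
  336,000 × 13% = 43,680
  81,000 × 20% = 16,200
  → 59,880
  Less low-income housing credit 44,000 → 15,880

102,806 > 15,880, so the alternative floor tax is the binding amount.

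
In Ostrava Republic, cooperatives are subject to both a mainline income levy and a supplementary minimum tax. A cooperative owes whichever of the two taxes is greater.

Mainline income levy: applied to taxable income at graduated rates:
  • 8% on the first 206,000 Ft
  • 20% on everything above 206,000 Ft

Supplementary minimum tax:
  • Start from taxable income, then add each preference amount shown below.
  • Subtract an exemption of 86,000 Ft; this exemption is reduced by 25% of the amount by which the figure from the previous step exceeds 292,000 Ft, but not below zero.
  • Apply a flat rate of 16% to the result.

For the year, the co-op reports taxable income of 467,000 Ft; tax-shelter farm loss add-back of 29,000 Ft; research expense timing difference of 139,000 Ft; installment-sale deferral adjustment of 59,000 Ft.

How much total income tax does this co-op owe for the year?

Mainline income levy:
  206,000 Ft × 8% = 16,480 Ft
  261,000 Ft × 20% = 52,200 Ft
  → 68,680 Ft

Supplementary minimum tax:
  Adjusted income: 467,000 Ft + 29,000 Ft + 139,000 Ft + 59,000 Ft = 694,000 Ft
  Exemption: 25% × (694,000 Ft − 292,000 Ft) = 100,500 Ft ≥ 86,000 Ft, so the exemption is fully phased out
  Base: 694,000 Ft − 0 Ft = 694,000 Ft
  694,000 Ft × 16% = 111,040 Ft

111,040 Ft > 68,680 Ft, so the supplementary minimum tax is the binding amount.

111,040 Ft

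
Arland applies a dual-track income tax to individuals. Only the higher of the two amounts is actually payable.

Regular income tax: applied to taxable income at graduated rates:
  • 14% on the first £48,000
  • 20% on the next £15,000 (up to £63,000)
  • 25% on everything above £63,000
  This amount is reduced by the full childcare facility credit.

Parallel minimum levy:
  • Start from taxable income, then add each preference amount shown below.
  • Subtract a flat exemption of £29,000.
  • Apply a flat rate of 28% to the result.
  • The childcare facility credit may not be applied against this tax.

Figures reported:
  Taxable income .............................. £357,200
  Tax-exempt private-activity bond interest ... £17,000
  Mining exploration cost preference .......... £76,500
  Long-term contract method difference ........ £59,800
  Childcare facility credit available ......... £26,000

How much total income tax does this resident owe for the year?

£134,820

Regular income tax:
  £48,000 × 14% = £6,720
  £15,000 × 20% = £3,000
  £294,200 × 25% = £73,550
  → £83,270
  Less childcare facility credit £26,000 → £57,270

Parallel minimum levy:
  Adjusted income: £357,200 + £17,000 + £76,500 + £59,800 = £510,500
  Less exemption £29,000 → base £481,500
  £481,500 × 28% = £134,820

£134,820 > £57,270, so the parallel minimum levy is the binding amount.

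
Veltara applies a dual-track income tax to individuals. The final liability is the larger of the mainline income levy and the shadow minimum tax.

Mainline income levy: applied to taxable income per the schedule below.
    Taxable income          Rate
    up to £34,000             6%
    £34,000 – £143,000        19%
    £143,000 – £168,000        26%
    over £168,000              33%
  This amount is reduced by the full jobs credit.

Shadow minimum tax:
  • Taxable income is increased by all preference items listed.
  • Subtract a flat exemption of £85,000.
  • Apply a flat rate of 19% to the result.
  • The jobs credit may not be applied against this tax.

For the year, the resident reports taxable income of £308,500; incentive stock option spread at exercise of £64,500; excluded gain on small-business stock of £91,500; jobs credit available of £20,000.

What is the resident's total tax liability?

£72,105

Mainline income levy:
  £34,000 × 6% = £2,040
  £109,000 × 19% = £20,710
  £25,000 × 26% = £6,500
  £140,500 × 33% = £46,365
  → £75,615
  Less jobs credit £20,000 → £55,615

Shadow minimum tax:
  Adjusted income: £308,500 + £64,500 + £91,500 = £464,500
  Less exemption £85,000 → base £379,500
  £379,500 × 19% = £72,105

£72,105 > £55,615, so the shadow minimum tax is the binding amount.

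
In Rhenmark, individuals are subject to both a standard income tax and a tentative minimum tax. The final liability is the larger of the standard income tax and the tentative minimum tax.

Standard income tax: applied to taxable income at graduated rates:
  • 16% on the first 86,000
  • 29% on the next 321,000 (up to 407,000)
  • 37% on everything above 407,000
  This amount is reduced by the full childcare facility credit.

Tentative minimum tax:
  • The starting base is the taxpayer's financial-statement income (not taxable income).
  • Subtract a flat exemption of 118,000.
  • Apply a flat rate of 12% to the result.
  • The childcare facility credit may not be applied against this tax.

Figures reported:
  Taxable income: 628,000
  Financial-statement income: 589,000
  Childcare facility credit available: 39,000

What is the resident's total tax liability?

Standard income tax:
  86,000 × 16% = 13,760
  321,000 × 29% = 93,090
  221,000 × 37% = 81,770
  → 188,620
  Less childcare facility credit 39,000 → 149,620

Tentative minimum tax:
  Base (financial-statement income): 589,000
  Less exemption 118,000 → base 471,000
  471,000 × 12% = 56,520

149,620 > 56,520, so the standard income tax governs.

149,620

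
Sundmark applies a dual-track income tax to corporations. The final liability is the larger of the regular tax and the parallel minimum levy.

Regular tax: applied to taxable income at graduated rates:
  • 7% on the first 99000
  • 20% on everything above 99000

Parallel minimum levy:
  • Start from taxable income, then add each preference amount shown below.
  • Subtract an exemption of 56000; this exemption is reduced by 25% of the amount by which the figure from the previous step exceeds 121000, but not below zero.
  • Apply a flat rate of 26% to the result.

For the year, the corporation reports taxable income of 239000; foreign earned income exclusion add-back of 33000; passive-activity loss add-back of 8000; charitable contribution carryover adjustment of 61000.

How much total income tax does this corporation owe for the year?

88400

Parallel minimum levy:
  Adjusted income: 239000 + 33000 + 8000 + 61000 = 341000
  Exemption: 56000 − 25% × (341000 − 121000) = 56000 − 55000 = 1000
  Base: 341000 − 1000 = 340000
  340000 × 26% = 88400

Regular tax:
  99000 × 7% = 6930
  140000 × 20% = 28000
  → 34930

88400 > 34930, so the parallel minimum levy is the binding amount.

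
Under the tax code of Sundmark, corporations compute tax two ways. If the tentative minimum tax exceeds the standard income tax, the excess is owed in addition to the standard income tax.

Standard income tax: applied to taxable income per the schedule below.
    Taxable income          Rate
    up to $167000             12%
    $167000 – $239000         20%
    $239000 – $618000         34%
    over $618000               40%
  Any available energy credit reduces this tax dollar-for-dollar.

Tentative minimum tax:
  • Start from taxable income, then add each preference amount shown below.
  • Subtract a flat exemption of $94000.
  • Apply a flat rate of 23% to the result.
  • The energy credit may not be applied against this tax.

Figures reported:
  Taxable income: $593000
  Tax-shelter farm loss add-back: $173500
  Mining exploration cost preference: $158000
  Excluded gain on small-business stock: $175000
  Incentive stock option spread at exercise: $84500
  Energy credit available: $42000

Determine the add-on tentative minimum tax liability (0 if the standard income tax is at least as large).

$137900

Tentative minimum tax:
  Adjusted income: $593000 + $173500 + $158000 + $175000 + $84500 = $1184000
  Less exemption $94000 → base $1090000
  $1090000 × 23% = $250700

Standard income tax:
  $167000 × 12% = $20040
  $72000 × 20% = $14400
  $354000 × 34% = $120360
  → $154800
  Less energy credit $42000 → $112800

Excess of tentative minimum tax over standard income tax: $250700 − $112800 = $137900.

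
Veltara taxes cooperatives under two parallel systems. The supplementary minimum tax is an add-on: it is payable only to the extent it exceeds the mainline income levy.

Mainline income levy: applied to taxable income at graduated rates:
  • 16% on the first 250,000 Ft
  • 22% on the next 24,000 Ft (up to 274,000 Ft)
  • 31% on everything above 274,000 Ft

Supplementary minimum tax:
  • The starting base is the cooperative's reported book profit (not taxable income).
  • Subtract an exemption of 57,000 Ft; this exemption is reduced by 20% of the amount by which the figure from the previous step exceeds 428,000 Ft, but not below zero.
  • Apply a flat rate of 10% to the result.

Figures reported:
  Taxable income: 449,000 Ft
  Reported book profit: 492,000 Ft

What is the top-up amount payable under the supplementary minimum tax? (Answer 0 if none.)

Mainline income levy:
  250,000 Ft × 16% = 40,000 Ft
  24,000 Ft × 22% = 5,280 Ft
  175,000 Ft × 31% = 54,250 Ft
  → 99,530 Ft

Supplementary minimum tax:
  Base (reported book profit): 492,000 Ft
  Exemption: 57,000 Ft − 20% × (492,000 Ft − 428,000 Ft) = 57,000 Ft − 12,800 Ft = 44,200 Ft
  Base: 492,000 Ft − 44,200 Ft = 447,800 Ft
  447,800 Ft × 10% = 44,780 Ft

44,780 Ft ≤ 99,530 Ft, so no add-on is due.

0 Ft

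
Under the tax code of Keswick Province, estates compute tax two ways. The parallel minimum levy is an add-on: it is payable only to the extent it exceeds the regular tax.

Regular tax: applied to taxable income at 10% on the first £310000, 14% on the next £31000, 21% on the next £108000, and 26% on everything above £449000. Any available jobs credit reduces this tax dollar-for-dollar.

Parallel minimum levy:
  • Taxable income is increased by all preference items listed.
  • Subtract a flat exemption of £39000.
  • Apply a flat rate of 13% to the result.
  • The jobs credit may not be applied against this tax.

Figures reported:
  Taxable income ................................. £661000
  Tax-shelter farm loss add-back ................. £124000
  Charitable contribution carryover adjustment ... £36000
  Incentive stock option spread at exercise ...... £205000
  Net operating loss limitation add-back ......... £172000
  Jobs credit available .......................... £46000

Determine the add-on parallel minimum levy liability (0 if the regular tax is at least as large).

£83530

Parallel minimum levy:
  Adjusted income: £661000 + £124000 + £36000 + £205000 + £172000 = £1198000
  Less exemption £39000 → base £1159000
  £1159000 × 13% = £150670

Regular tax:
  £310000 × 10% = £31000
  £31000 × 14% = £4340
  £108000 × 21% = £22680
  £212000 × 26% = £55120
  → £113140
  Less jobs credit £46000 → £67140

Excess of parallel minimum levy over regular tax: £150670 − £67140 = £83530.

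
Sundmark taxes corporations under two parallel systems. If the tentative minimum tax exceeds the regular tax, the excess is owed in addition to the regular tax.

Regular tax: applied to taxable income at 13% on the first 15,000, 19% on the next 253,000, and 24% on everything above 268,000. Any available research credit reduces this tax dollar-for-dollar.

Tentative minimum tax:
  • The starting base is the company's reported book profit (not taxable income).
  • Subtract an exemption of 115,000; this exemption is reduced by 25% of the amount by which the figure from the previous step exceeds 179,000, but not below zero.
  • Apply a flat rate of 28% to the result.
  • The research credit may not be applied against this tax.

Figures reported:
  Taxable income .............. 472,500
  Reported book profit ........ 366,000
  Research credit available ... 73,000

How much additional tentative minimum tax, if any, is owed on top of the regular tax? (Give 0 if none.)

Regular tax:
  15,000 × 13% = 1,950
  253,000 × 19% = 48,070
  204,500 × 24% = 49,080
  → 99,100
  Less research credit 73,000 → 26,100

Tentative minimum tax:
  Base (reported book profit): 366,000
  Exemption: 115,000 − 25% × (366,000 − 179,000) = 115,000 − 46,750 = 68,250
  Base: 366,000 − 68,250 = 297,750
  297,750 × 28% = 83,370

Excess of tentative minimum tax over regular tax: 83,370 − 26,100 = 57,270.

57,270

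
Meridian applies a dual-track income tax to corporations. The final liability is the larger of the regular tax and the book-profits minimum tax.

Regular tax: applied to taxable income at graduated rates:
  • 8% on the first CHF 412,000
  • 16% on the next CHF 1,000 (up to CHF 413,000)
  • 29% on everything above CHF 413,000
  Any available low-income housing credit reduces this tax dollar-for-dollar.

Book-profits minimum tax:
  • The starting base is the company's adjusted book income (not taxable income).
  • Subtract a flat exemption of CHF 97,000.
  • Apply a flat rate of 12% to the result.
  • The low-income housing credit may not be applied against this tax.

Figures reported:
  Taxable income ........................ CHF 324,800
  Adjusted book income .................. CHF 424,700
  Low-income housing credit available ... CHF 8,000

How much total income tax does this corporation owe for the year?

Book-profits minimum tax:
  Base (adjusted book income): CHF 424,700
  Less exemption CHF 97,000 → base CHF 327,700
  CHF 327,700 × 12% = CHF 39,324

Regular tax:
  CHF 324,800 × 8% = CHF 25,984
  Less low-income housing credit CHF 8,000 → CHF 17,984

CHF 39,324 > CHF 17,984, so the book-profits minimum tax is the binding amount.

CHF 39,324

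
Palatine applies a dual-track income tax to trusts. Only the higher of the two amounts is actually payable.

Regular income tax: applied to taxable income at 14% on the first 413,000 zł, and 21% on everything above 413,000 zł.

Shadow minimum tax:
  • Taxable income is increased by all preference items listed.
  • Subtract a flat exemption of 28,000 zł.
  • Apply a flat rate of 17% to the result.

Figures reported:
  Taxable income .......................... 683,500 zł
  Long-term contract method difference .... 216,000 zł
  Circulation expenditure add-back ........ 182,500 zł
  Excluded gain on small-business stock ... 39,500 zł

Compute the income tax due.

185,895 zł

Shadow minimum tax:
  Adjusted income: 683,500 zł + 216,000 zł + 182,500 zł + 39,500 zł = 1,121,500 zł
  Less exemption 28,000 zł → base 1,093,500 zł
  1,093,500 zł × 17% = 185,895 zł

Regular income tax:
  413,000 zł × 14% = 57,820 zł
  270,500 zł × 21% = 56,805 zł
  → 114,625 zł

185,895 zł > 114,625 zł, so the shadow minimum tax is the binding amount.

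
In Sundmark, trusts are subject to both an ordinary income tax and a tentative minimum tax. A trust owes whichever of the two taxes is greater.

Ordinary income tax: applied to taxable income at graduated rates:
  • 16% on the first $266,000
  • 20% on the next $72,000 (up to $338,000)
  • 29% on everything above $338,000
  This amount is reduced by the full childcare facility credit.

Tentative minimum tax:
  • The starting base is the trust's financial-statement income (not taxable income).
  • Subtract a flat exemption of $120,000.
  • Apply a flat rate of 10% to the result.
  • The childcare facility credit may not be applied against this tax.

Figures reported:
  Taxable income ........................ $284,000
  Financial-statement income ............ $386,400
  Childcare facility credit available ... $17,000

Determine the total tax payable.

Tentative minimum tax:
  Base (financial-statement income): $386,400
  Less exemption $120,000 → base $266,400
  $266,400 × 10% = $26,640

Ordinary income tax:
  $266,000 × 16% = $42,560
  $18,000 × 20% = $3,600
  → $46,160
  Less childcare facility credit $17,000 → $29,160

$29,160 > $26,640, so the ordinary income tax governs.

$29,160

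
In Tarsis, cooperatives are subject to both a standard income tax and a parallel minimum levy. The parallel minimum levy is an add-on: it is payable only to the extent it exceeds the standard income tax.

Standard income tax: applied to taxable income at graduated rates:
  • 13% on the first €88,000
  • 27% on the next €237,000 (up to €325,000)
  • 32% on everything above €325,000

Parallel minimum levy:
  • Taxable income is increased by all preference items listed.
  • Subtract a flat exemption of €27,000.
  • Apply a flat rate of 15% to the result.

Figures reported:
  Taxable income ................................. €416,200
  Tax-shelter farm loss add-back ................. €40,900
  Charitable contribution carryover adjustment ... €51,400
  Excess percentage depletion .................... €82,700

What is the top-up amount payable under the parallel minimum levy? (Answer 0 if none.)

€0

Standard income tax:
  €88,000 × 13% = €11,440
  €237,000 × 27% = €63,990
  €91,200 × 32% = €29,184
  → €104,614

Parallel minimum levy:
  Adjusted income: €416,200 + €40,900 + €51,400 + €82,700 = €591,200
  Less exemption €27,000 → base €564,200
  €564,200 × 15% = €84,630

€84,630 ≤ €104,614, so no add-on is due.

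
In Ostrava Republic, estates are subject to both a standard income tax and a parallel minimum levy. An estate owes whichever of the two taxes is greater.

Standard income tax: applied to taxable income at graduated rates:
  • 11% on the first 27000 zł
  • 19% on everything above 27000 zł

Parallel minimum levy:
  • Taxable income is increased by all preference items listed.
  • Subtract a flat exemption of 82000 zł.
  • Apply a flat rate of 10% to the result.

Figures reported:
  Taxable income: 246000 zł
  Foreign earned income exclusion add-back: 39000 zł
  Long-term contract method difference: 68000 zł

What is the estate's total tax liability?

44580 zł

Parallel minimum levy:
  Adjusted income: 246000 zł + 39000 zł + 68000 zł = 353000 zł
  Less exemption 82000 zł → base 271000 zł
  271000 zł × 10% = 27100 zł

Standard income tax:
  27000 zł × 11% = 2970 zł
  219000 zł × 19% = 41610 zł
  → 44580 zł

44580 zł > 27100 zł, so the standard income tax governs.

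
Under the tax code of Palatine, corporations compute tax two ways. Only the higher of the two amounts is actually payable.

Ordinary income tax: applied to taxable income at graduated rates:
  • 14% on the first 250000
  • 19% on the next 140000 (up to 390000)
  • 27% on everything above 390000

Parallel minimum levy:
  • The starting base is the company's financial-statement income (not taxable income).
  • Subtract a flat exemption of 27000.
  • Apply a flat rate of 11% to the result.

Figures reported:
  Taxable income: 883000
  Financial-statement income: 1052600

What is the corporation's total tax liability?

194710

Parallel minimum levy:
  Base (financial-statement income): 1052600
  Less exemption 27000 → base 1025600
  1025600 × 11% = 112816

Ordinary income tax:
  250000 × 14% = 35000
  140000 × 19% = 26600
  493000 × 27% = 133110
  → 194710

194710 > 112816, so the ordinary income tax governs.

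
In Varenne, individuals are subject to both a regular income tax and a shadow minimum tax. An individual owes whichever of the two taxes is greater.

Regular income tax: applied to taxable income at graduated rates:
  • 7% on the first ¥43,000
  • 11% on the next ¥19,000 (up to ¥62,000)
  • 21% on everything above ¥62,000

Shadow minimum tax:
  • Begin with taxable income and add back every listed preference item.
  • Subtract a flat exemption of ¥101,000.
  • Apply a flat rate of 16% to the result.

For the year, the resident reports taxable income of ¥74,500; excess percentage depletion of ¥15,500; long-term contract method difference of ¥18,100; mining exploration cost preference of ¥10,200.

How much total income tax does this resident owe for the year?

¥7,725

Shadow minimum tax:
  Adjusted income: ¥74,500 + ¥15,500 + ¥18,100 + ¥10,200 = ¥118,300
  Less exemption ¥101,000 → base ¥17,300
  ¥17,300 × 16% = ¥2,768

Regular income tax:
  ¥43,000 × 7% = ¥3,010
  ¥19,000 × 11% = ¥2,090
  ¥12,500 × 21% = ¥2,625
  → ¥7,725

¥7,725 > ¥2,768, so the regular income tax governs.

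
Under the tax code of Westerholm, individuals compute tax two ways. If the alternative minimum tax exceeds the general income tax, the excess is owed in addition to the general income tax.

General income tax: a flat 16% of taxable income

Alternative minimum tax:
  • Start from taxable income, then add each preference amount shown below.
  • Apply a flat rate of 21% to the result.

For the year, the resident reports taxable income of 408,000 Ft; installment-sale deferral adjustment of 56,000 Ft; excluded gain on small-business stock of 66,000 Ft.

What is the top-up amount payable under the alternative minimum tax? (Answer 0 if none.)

Alternative minimum tax:
  Adjusted income: 408,000 Ft + 56,000 Ft + 66,000 Ft = 530,000 Ft
  530,000 Ft × 21% = 111,300 Ft

General income tax:
  408,000 Ft × 16% = 65,280 Ft

Excess of alternative minimum tax over general income tax: 111,300 Ft − 65,280 Ft = 46,020 Ft.

46,020 Ft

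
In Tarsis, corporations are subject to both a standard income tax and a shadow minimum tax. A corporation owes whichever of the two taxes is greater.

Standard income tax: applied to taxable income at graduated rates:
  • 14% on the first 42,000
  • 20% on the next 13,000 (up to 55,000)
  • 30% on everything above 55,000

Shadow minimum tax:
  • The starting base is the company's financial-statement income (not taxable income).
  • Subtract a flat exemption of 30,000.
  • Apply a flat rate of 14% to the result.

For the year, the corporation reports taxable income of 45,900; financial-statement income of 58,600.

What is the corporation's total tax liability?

6,660

Standard income tax:
  42,000 × 14% = 5,880
  3,900 × 20% = 780
  → 6,660

Shadow minimum tax:
  Base (financial-statement income): 58,600
  Less exemption 30,000 → base 28,600
  28,600 × 14% = 4,004

6,660 > 4,004, so the standard income tax governs.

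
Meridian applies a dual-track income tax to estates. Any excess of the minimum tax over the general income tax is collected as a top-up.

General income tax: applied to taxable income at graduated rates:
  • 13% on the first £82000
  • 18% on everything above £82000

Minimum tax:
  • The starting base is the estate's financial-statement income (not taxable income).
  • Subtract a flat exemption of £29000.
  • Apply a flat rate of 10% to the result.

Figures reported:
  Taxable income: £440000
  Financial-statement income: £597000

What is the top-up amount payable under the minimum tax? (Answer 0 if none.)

£0

Minimum tax:
  Base (financial-statement income): £597000
  Less exemption £29000 → base £568000
  £568000 × 10% = £56800

General income tax:
  £82000 × 13% = £10660
  £358000 × 18% = £64440
  → £75100

£56800 ≤ £75100, so no add-on is due.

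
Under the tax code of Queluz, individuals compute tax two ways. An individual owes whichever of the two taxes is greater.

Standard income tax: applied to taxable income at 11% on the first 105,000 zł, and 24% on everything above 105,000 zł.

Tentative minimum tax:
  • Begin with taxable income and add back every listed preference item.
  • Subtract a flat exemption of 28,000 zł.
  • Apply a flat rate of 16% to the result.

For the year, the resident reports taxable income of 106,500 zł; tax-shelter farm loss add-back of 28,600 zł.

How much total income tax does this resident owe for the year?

Standard income tax:
  105,000 zł × 11% = 11,550 zł
  1,500 zł × 24% = 360 zł
  → 11,910 zł

Tentative minimum tax:
  Adjusted income: 106,500 zł + 28,600 zł = 135,100 zł
  Less exemption 28,000 zł → base 107,100 zł
  107,100 zł × 16% = 17,136 zł

17,136 zł > 11,910 zł, so the tentative minimum tax is the binding amount.

17,136 zł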